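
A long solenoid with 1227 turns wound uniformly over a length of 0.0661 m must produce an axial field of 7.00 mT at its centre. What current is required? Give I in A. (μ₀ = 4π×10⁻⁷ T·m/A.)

Inside a long solenoid B = μ₀nI with n = 1.856×10⁴ m⁻¹, so I = B/(μ₀n).
I = 7.00×10⁻³ / (4π×10⁻⁷ × 1.856×10⁴) = 0.300 A.

I ≈ 0.300 A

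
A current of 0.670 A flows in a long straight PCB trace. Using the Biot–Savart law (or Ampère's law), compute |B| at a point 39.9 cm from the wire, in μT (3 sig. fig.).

For an infinitely long straight wire, B = μ₀I/(2πd).
B = (4π×10⁻⁷ × 0.670) / (2π × 0.399) = 3.36×10⁻⁷ T.

B ≈ 0.336 μT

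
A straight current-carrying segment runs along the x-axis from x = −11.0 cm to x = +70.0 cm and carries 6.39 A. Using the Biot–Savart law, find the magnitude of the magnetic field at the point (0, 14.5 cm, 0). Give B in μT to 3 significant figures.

For a finite straight segment, B = (μ₀I/4πd)(sinθ₁ + sinθ₂), where θ₁, θ₂ are the angles from the perpendicular to each end.
The perpendicular distance is d = 0.145 m; the end-offsets along the wire are a = 0.11 m and b = 0.7 m.
sinθ₁ = 0.11/√(0.11²+0.145²) = 0.6044; sinθ₂ = 0.7/√(0.7²+0.145²) = 0.9792.
B = (4π×10⁻⁷ × 6.39) / (4π × 0.145) × (0.6044 + 0.9792) = 6.98×10⁻⁶ T.

B ≈ 6.98 μT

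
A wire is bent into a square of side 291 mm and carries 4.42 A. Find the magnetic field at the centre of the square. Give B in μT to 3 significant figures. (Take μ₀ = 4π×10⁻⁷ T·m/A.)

Each side is a finite straight segment at perpendicular distance d = a/(2 tan(π/4)) = 0.1455 m from the centre, with end-angles ±π/4.
One side contributes B₁ = (μ₀I/4πd)·2 sin(π/4) = 4.30×10⁻⁶ T.
All 4 sides add in the same direction: B = 4 × 4.30×10⁻⁶ = 1.72×10⁻⁵ T.

B ≈ 17.2 μT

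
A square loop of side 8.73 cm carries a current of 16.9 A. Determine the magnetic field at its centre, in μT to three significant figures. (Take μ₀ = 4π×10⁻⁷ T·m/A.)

B ≈ 219 μT

Each side is a finite straight segment at perpendicular distance d = a/(2 tan(π/4)) = 0.04365 m from the centre, with end-angles ±π/4.
One side contributes B₁ = (μ₀I/4πd)·2 sin(π/4) = 5.48×10⁻⁵ T.
All 4 sides add in the same direction: B = 4 × 5.48×10⁻⁵ = 2.19×10⁻⁴ T.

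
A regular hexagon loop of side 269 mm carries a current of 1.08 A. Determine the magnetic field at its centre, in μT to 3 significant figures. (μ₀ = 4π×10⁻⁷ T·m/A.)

Each side is a finite straight segment at perpendicular distance d = a/(2 tan(π/6)) = 0.233 m from the centre, with end-angles ±π/6.
One side contributes B₁ = (μ₀I/4πd)·2 sin(π/6) = 4.64×10⁻⁷ T.
All 6 sides add in the same direction: B = 6 × 4.64×10⁻⁷ = 2.78×10⁻⁶ T.

B ≈ 2.78 μT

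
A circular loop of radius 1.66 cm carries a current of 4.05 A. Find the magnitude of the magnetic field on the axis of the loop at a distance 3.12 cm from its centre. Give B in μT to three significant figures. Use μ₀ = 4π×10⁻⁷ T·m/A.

On the axis of a circular loop, B = μ₀IR² / [2(R²+z²)^(3/2)].
R² + z² = (0.0166)² + (0.0312)² = 0.001249 m², and (R²+z²)^(3/2) = 4.41×10⁻⁵ m³.
B = (4π×10⁻⁷ × 4.05 × 0.0002756) / (2 × 4.41×10⁻⁵) = 1.59×10⁻⁵ T.

B ≈ 15.9 μT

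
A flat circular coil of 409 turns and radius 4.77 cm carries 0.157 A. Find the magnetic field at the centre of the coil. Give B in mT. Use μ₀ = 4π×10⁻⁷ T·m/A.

For an N-turn flat coil, B = Nμ₀I/(2R) with R = 0.0477 m.
B = 409 × 2.07×10⁻⁶ T = 8.46×10⁻⁴ T.

B ≈ 0.846 mT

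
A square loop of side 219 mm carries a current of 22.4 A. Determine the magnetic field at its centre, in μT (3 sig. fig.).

B ≈ 116 μT

Each side is a finite straight segment at perpendicular distance d = a/(2 tan(π/4)) = 0.1095 m from the centre, with end-angles ±π/4.
One side contributes B₁ = (μ₀I/4πd)·2 sin(π/4) = 2.89×10⁻⁵ T.
All 4 sides add in the same direction: B = 4 × 2.89×10⁻⁵ = 1.16×10⁻⁴ T.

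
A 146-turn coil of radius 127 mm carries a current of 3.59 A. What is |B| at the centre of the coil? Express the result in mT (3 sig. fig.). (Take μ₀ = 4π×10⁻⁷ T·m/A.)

For an N-turn flat coil, B = Nμ₀I/(2R) with R = 0.127 m.
B = 146 × 1.78×10⁻⁵ T = 2.59×10⁻³ T.

B ≈ 2.59 mT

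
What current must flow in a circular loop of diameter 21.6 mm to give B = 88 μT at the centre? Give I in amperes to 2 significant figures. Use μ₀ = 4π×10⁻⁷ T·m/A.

I ≈ 1.5 A

At the centre of a circular loop B = μ₀I/(2R), so I = 2RB/μ₀.
With R = 0.0108 m, I = 2 × 0.0108 × 8.80×10⁻⁵ / (4π×10⁻⁷) = 1.51 A.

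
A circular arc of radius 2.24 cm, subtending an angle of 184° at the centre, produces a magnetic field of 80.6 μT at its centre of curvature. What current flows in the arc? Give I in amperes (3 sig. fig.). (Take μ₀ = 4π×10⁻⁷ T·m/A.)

I ≈ 5.62 A

For a circular arc, B = μ₀Iφ/(4πR) with φ in radians; here φ = 3.211 rad.
So I = 4πRB/(μ₀φ) = 4π × 0.0224 × 8.06×10⁻⁵ / (4π×10⁻⁷ × 3.211) = 5.62 A.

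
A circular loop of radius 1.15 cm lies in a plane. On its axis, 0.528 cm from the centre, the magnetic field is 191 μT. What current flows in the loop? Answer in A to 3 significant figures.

On the axis of a loop, B = μ₀IR²/[2(R²+z²)^(3/2)], so I = 2B(R²+z²)^(3/2)/(μ₀R²).
R² + z² = 0.0001322 + 2.788×10⁻⁵ = 0.0001601 m²; raised to 3/2 gives 2.03×10⁻⁶ m³.
I = 2 × 1.91×10⁻⁴ × 2.03×10⁻⁶ / (1.26×10⁻⁶ × 0.0001322) = 4.66 A.

I ≈ 4.66 A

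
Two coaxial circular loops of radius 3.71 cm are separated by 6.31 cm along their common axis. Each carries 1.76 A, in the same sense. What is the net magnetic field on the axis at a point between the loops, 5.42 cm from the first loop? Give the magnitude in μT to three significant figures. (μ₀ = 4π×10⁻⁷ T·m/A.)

Each loop contributes B = μ₀IR²/[2(R²+z²)^(3/2)] on the axis, with z measured from that loop.
Loop 1 (z = 0.0542 m): B₁ = 5.37×10⁻⁶ T. Loop 2 (z = 0.0089 m): B₂ = 2.74×10⁻⁵ T.
The fields add: B = B₁ + B₂ = 3.28×10⁻⁵ T.

B ≈ 32.8 μT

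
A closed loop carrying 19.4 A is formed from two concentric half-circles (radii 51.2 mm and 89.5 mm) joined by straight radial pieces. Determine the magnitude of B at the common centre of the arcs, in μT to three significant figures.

B ≈ 50.9 μT

The radial connectors point toward the centre, so dl × r̂ = 0 and they contribute nothing.
Each semicircle gives μ₀I/(4R): inner arc 1.19×10⁻⁴ T, outer arc 6.81×10⁻⁵ T.
The two arcs carry current in opposite angular senses, so their fields oppose: B = |1.19×10⁻⁴ − 6.81×10⁻⁵| = 5.09×10⁻⁵ T.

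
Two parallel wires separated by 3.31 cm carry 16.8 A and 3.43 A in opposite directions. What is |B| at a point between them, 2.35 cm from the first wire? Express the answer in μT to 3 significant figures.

B ≈ 214 μT

Each long wire gives B = μ₀I/(2πd). Distances are d₁ = 0.0235 m and d₂ = 0.0096 m.
B₁ = 1.43×10⁻⁴ T, B₂ = 7.15×10⁻⁵ T.
Between antiparallel currents both contributions point the same way, so they add. B = B₁ + B₂ = 1.43×10⁻⁴ + 7.15×10⁻⁵ = 2.14×10⁻⁴ T.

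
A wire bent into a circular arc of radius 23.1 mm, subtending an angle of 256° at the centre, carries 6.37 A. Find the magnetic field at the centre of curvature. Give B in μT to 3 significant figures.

The Biot–Savart field of a circular arc at its centre is B = μ₀Iφ/(4πR), with φ = 4.468 rad.
B = (4π×10⁻⁷ × 6.37 × 4.468) / (4π × 0.0231) = 1.23×10⁻⁴ T.

B ≈ 123 μT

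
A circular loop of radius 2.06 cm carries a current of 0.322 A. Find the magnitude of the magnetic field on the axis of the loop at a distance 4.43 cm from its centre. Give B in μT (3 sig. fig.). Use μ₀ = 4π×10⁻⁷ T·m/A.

B ≈ 0.736 μT

On the axis of a circular loop, B = μ₀IR² / [2(R²+z²)^(3/2)].
R² + z² = (0.0206)² + (0.0443)² = 0.002387 m², and (R²+z²)^(3/2) = 1.17×10⁻⁴ m³.
B = (4π×10⁻⁷ × 0.322 × 0.0004244) / (2 × 1.17×10⁻⁴) = 7.36×10⁻⁷ T.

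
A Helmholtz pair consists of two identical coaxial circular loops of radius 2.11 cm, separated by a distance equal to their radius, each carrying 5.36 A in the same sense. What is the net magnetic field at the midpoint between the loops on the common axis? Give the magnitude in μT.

B ≈ 228 μT

Each loop contributes B = μ₀IR²/[2(R²+z²)^(3/2)] on the axis, with z measured from that loop.
Loop 1 (z = 0.01055 m): B₁ = 1.14×10⁻⁴ T. Loop 2 (z = 0.01055 m): B₂ = 1.14×10⁻⁴ T.
The fields add: B = B₁ + B₂ = 2.28×10⁻⁴ T.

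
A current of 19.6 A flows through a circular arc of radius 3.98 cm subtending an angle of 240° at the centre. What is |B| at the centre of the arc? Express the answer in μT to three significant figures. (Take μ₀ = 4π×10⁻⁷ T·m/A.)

B ≈ 206 μT

The Biot–Savart field of a circular arc at its centre is B = μ₀Iφ/(4πR), with φ = 4.189 rad.
B = (4π×10⁻⁷ × 19.6 × 4.189) / (4π × 0.0398) = 2.06×10⁻⁴ T.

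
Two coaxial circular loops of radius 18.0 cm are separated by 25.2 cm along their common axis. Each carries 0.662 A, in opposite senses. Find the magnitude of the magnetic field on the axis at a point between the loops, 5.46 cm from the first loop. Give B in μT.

Each loop contributes B = μ₀IR²/[2(R²+z²)^(3/2)] on the axis, with z measured from that loop.
Loop 1 (z = 0.0546 m): B₁ = 2.02×10⁻⁶ T. Loop 2 (z = 0.1974 m): B₂ = 7.07×10⁻⁷ T.
The fields oppose: B = |B₁ − B₂| = 1.32×10⁻⁶ T.

B ≈ 1.32 μT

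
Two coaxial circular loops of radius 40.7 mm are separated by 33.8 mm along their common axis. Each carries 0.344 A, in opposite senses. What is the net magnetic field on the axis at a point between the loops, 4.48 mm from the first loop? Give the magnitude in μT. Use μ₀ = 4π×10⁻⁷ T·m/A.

B ≈ 2.38 μT

Each loop contributes B = μ₀IR²/[2(R²+z²)^(3/2)] on the axis, with z measured from that loop.
Loop 1 (z = 0.00448 m): B₁ = 5.22×10⁻⁶ T. Loop 2 (z = 0.02932 m): B₂ = 2.84×10⁻⁶ T.
The fields oppose: B = |B₁ − B₂| = 2.38×10⁻⁶ T.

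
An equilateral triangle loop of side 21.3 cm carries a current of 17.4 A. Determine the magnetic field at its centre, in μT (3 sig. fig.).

B ≈ 147 μT

Each side is a finite straight segment at perpendicular distance d = a/(2 tan(π/3)) = 0.06149 m from the centre, with end-angles ±π/3.
One side contributes B₁ = (μ₀I/4πd)·2 sin(π/3) = 4.90×10⁻⁵ T.
All 3 sides add in the same direction: B = 3 × 4.90×10⁻⁵ = 1.47×10⁻⁴ T.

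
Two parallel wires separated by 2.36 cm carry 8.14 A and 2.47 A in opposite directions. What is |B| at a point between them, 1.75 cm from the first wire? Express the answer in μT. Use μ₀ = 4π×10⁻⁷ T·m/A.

B ≈ 174 μT

Each long wire gives B = μ₀I/(2πd). Distances are d₁ = 0.0175 m and d₂ = 0.0061 m.
B₁ = 9.30×10⁻⁵ T, B₂ = 8.10×10⁻⁵ T.
Between antiparallel currents both contributions point the same way, so they add. B = B₁ + B₂ = 9.30×10⁻⁵ + 8.10×10⁻⁵ = 1.74×10⁻⁴ T.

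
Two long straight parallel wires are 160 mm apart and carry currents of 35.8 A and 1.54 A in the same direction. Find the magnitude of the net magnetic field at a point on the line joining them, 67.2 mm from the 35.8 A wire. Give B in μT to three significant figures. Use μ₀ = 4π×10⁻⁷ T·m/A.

Each long wire gives B = μ₀I/(2πd). Distances are d₁ = 0.0672 m and d₂ = 0.0928 m.
B₁ = 1.07×10⁻⁴ T, B₂ = 3.32×10⁻⁶ T.
Between parallel currents the two contributions point in opposite directions, so they subtract. B = |B₁ − B₂| = |1.07×10⁻⁴ − 3.32×10⁻⁶| = 1.03×10⁻⁴ T.

B ≈ 103 μT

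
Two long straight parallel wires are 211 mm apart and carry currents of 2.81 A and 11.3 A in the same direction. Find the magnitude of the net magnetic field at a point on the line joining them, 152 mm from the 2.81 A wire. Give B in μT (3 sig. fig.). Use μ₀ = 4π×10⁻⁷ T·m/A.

Each long wire gives B = μ₀I/(2πd). Distances are d₁ = 0.152 m and d₂ = 0.059 m.
B₁ = 3.70×10⁻⁶ T, B₂ = 3.83×10⁻⁵ T.
Between parallel currents the two contributions point in opposite directions, so they subtract. B = |B₁ − B₂| = |3.70×10⁻⁶ − 3.83×10⁻⁵| = 3.46×10⁻⁵ T.

B ≈ 34.6 μT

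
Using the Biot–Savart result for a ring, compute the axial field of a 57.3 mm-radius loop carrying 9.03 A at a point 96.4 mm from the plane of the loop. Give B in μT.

B ≈ 13.2 μT

On the axis of a circular loop, B = μ₀IR² / [2(R²+z²)^(3/2)].
R² + z² = (0.0573)² + (0.0964)² = 0.01258 m², and (R²+z²)^(3/2) = 1.41×10⁻³ m³.
B = (4π×10⁻⁷ × 9.03 × 0.003283) / (2 × 1.41×10⁻³) = 1.32×10⁻⁵ T.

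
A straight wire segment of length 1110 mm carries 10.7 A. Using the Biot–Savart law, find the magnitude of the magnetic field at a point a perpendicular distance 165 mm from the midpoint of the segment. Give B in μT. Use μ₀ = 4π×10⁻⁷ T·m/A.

For a finite straight segment, B = (μ₀I/4πd)(sinθ₁ + sinθ₂), where θ₁, θ₂ are the angles from the perpendicular to each end.
The perpendicular from the point meets the wire at its midpoint, so each end is L/2 = 0.555 m away along the wire.
sinθ₁ = 0.555/√(0.555²+0.165²) = 0.9585; sinθ₂ = 0.555/√(0.555²+0.165²) = 0.9585.
B = (4π×10⁻⁷ × 10.7) / (4π × 0.165) × (0.9585 + 0.9585) = 1.24×10⁻⁵ T.

B ≈ 12.4 μT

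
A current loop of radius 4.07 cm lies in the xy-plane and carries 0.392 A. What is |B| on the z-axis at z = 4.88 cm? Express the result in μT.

B ≈ 1.59 μT

On the axis of a circular loop, B = μ₀IR² / [2(R²+z²)^(3/2)].
R² + z² = (0.0407)² + (0.0488)² = 0.004038 m², and (R²+z²)^(3/2) = 2.57×10⁻⁴ m³.
B = (4π×10⁻⁷ × 0.392 × 0.001656) / (2 × 2.57×10⁻⁴) = 1.59×10⁻⁶ T.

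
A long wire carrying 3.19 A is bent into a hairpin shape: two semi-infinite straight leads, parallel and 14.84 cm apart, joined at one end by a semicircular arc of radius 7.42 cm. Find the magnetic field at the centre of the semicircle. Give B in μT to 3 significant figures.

B ≈ 22.1 μT

The semicircular arc contributes B_arc = μ₀I·π/(4πR) = μ₀I/(4R) = 1.35×10⁻⁵ T.
Each semi-infinite lead is at perpendicular distance R = 0.0742 m from the centre, with the perpendicular foot at its near end, so it contributes μ₀I/(4πR); both point the same way, together 8.60×10⁻⁶ T.
Arc and leads all point the same direction: B = 1.35×10⁻⁵ + 8.60×10⁻⁶ = 2.21×10⁻⁵ T.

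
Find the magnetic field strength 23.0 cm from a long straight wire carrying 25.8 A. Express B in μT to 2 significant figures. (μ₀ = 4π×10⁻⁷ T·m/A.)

B ≈ 22 μT

For an infinitely long straight wire, B = μ₀I/(2πd).
B = (4π×10⁻⁷ × 25.8) / (2π × 0.23) = 2.24×10⁻⁵ T.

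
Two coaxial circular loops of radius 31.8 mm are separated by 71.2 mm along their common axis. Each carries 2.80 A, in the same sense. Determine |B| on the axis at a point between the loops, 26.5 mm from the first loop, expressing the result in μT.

Each loop contributes B = μ₀IR²/[2(R²+z²)^(3/2)] on the axis, with z measured from that loop.
Loop 1 (z = 0.0265 m): B₁ = 2.51×10⁻⁵ T. Loop 2 (z = 0.0447 m): B₂ = 1.08×10⁻⁵ T.
The fields add: B = B₁ + B₂ = 3.59×10⁻⁵ T.

B ≈ 35.9 μT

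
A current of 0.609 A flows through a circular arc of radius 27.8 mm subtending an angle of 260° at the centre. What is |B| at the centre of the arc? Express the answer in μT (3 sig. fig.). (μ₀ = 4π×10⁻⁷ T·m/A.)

The Biot–Savart field of a circular arc at its centre is B = μ₀Iφ/(4πR), with φ = 4.538 rad.
B = (4π×10⁻⁷ × 0.609 × 4.538) / (4π × 0.0278) = 9.94×10⁻⁶ T.

B ≈ 9.94 μT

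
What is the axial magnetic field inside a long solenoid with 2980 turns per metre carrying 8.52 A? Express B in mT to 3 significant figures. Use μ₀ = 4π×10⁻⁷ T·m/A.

B ≈ 31.9 mT

Inside a long solenoid, B = μ₀nI with n = 2980 turns/m.
B = 4π×10⁻⁷ × 2980 × 8.52 = 3.19×10⁻² T.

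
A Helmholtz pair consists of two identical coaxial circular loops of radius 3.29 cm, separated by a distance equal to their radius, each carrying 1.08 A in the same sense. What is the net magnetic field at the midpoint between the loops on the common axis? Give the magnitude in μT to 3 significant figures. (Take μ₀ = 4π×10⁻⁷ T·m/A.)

B ≈ 29.5 μT

Each loop contributes B = μ₀IR²/[2(R²+z²)^(3/2)] on the axis, with z measured from that loop.
Loop 1 (z = 0.01645 m): B₁ = 1.48×10⁻⁵ T. Loop 2 (z = 0.01645 m): B₂ = 1.48×10⁻⁵ T.
The fields add: B = B₁ + B₂ = 2.95×10⁻⁵ T.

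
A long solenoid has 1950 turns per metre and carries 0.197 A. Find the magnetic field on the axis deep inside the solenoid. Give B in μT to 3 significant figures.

Inside a long solenoid, B = μ₀nI with n = 1950 turns/m.
B = 4π×10⁻⁷ × 1950 × 0.197 = 4.83×10⁻⁴ T.

B ≈ 483 μT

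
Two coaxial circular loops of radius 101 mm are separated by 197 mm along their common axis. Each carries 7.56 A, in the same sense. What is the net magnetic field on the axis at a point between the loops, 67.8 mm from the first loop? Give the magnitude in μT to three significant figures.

B ≈ 37.9 μT

Each loop contributes B = μ₀IR²/[2(R²+z²)^(3/2)] on the axis, with z measured from that loop.
Loop 1 (z = 0.0678 m): B₁ = 2.69×10⁻⁵ T. Loop 2 (z = 0.1292 m): B₂ = 1.10×10⁻⁵ T.
The fields add: B = B₁ + B₂ = 3.79×10⁻⁵ T.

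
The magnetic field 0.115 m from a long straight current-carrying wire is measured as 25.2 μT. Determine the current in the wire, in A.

I ≈ 14.5 A

For a long straight wire B = μ₀I/(2πd), so I = 2πdB/μ₀.
I = 2π × 0.115 × 2.52×10⁻⁵ / (4π×10⁻⁷) = 14.5 A.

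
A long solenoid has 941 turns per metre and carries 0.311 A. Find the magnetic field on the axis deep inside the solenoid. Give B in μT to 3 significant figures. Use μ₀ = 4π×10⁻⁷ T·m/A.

B ≈ 368 μT

Inside a long solenoid, B = μ₀nI with n = 941 turns/m.
B = 4π×10⁻⁷ × 941 × 0.311 = 3.68×10⁻⁴ T.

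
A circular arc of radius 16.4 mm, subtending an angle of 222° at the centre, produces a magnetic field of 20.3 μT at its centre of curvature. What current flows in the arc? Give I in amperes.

For a circular arc, B = μ₀Iφ/(4πR) with φ in radians; here φ = 3.875 rad.
So I = 4πRB/(μ₀φ) = 4π × 0.0164 × 2.03×10⁻⁵ / (4π×10⁻⁷ × 3.875) = 0.859 A.

I ≈ 0.859 A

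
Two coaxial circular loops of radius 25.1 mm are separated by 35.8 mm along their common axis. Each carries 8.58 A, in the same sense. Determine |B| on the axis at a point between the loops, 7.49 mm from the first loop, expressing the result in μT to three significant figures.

B ≈ 252 μT

Each loop contributes B = μ₀IR²/[2(R²+z²)^(3/2)] on the axis, with z measured from that loop.
Loop 1 (z = 0.00749 m): B₁ = 1.89×10⁻⁴ T. Loop 2 (z = 0.02831 m): B₂ = 6.27×10⁻⁵ T.
The fields add: B = B₁ + B₂ = 2.52×10⁻⁴ T.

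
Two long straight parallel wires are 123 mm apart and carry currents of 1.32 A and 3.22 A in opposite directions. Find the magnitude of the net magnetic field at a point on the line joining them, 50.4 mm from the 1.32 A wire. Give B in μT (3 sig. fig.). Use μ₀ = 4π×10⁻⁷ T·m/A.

Each long wire gives B = μ₀I/(2πd). Distances are d₁ = 0.0504 m and d₂ = 0.0726 m.
B₁ = 5.24×10⁻⁶ T, B₂ = 8.87×10⁻⁶ T.
Between antiparallel currents both contributions point the same way, so they add. B = B₁ + B₂ = 5.24×10⁻⁶ + 8.87×10⁻⁶ = 1.41×10⁻⁵ T.

B ≈ 14.1 μT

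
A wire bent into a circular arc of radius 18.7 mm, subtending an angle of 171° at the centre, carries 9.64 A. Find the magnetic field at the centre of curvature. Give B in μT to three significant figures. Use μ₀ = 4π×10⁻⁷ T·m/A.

The Biot–Savart field of a circular arc at its centre is B = μ₀Iφ/(4πR), with φ = 2.985 rad.
B = (4π×10⁻⁷ × 9.64 × 2.985) / (4π × 0.0187) = 1.54×10⁻⁴ T.

B ≈ 154 μT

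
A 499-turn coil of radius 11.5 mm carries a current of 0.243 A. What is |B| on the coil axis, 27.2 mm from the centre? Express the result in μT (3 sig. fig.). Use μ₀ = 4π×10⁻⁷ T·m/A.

B ≈ 391 μT

For an N-turn flat coil, B = Nμ₀IR²/[2(R²+z²)^(3/2)] with R = 0.0115 m, z = 0.0272 m.
B = 499 × 7.84×10⁻⁷ T = 3.91×10⁻⁴ T.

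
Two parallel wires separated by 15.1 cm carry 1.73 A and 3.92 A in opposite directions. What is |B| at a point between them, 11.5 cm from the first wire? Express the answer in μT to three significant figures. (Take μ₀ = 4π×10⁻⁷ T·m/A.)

B ≈ 24.8 μT

Each long wire gives B = μ₀I/(2πd). Distances are d₁ = 0.115 m and d₂ = 0.036 m.
B₁ = 3.01×10⁻⁶ T, B₂ = 2.18×10⁻⁵ T.
Between antiparallel currents both contributions point the same way, so they add. B = B₁ + B₂ = 3.01×10⁻⁶ + 2.18×10⁻⁵ = 2.48×10⁻⁵ T.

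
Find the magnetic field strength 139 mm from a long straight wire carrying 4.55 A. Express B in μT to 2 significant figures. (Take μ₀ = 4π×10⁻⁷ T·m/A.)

B ≈ 6.5 μT

For an infinitely long straight wire, B = μ₀I/(2πd).
B = (4π×10⁻⁷ × 4.55) / (2π × 0.139) = 6.55×10⁻⁶ T.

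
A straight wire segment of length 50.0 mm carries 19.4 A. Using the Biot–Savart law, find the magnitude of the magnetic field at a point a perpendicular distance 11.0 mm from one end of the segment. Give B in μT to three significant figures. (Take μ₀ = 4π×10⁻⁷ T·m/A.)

For a finite straight segment, B = (μ₀I/4πd)(sinθ₁ + sinθ₂), where θ₁, θ₂ are the angles from the perpendicular to each end.
The perpendicular foot is at one end, so the two end-offsets along the wire are 0 and L = 0.05 m.
sinθ₁ = 0/√(0²+0.011²) = 0.0000; sinθ₂ = 0.05/√(0.05²+0.011²) = 0.9766.
B = (4π×10⁻⁷ × 19.4) / (4π × 0.011) × (0.0000 + 0.9766) = 1.72×10⁻⁴ T.

B ≈ 172 μT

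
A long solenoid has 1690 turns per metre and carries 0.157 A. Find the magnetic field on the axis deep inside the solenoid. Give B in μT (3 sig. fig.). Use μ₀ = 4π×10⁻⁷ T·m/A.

Inside a long solenoid, B = μ₀nI with n = 1690 turns/m.
B = 4π×10⁻⁷ × 1690 × 0.157 = 3.33×10⁻⁴ T.

B ≈ 333 μT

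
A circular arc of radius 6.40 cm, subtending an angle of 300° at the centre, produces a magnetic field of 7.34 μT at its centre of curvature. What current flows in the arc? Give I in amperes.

I ≈ 0.897 A

For a circular arc, B = μ₀Iφ/(4πR) with φ in radians; here φ = 5.236 rad.
So I = 4πRB/(μ₀φ) = 4π × 0.064 × 7.34×10⁻⁶ / (4π×10⁻⁷ × 5.236) = 0.897 A.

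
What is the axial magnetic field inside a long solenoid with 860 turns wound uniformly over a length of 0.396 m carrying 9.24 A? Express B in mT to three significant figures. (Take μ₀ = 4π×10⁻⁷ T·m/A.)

B ≈ 25.2 mT

Inside a long solenoid, B = μ₀nI with n = 2172 turns/m.
B = 4π×10⁻⁷ × 2172 × 9.24 = 2.52×10⁻² T.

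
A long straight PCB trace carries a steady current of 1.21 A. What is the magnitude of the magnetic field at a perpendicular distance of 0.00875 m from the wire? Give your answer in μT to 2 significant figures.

For an infinitely long straight wire, B = μ₀I/(2πd).
B = (4π×10⁻⁷ × 1.21) / (2π × 0.00875) = 2.77×10⁻⁵ T.

B ≈ 28 μT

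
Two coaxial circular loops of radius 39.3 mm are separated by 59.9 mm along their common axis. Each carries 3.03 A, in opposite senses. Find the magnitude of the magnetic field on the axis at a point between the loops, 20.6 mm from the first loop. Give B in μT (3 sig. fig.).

Each loop contributes B = μ₀IR²/[2(R²+z²)^(3/2)] on the axis, with z measured from that loop.
Loop 1 (z = 0.0206 m): B₁ = 3.37×10⁻⁵ T. Loop 2 (z = 0.0393 m): B₂ = 1.71×10⁻⁵ T.
The fields oppose: B = |B₁ − B₂| = 1.65×10⁻⁵ T.

B ≈ 16.5 μT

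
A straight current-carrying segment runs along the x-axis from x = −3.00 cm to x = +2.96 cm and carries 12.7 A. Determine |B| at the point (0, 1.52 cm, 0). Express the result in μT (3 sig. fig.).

B ≈ 149 μT

For a finite straight segment, B = (μ₀I/4πd)(sinθ₁ + sinθ₂), where θ₁, θ₂ are the angles from the perpendicular to each end.
The perpendicular distance is d = 0.0152 m; the end-offsets along the wire are a = 0.03 m and b = 0.0296 m.
sinθ₁ = 0.03/√(0.03²+0.0152²) = 0.8920; sinθ₂ = 0.0296/√(0.0296²+0.0152²) = 0.8896.
B = (4π×10⁻⁷ × 12.7) / (4π × 0.0152) × (0.8920 + 0.8896) = 1.49×10⁻⁴ T.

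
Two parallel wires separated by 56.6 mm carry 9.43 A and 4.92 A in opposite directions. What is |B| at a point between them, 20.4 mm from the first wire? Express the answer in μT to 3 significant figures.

B ≈ 120 μT

Each long wire gives B = μ₀I/(2πd). Distances are d₁ = 0.0204 m and d₂ = 0.0362 m.
B₁ = 9.25×10⁻⁵ T, B₂ = 2.72×10⁻⁵ T.
Between antiparallel currents both contributions point the same way, so they add. B = B₁ + B₂ = 9.25×10⁻⁵ + 2.72×10⁻⁵ = 1.20×10⁻⁴ T.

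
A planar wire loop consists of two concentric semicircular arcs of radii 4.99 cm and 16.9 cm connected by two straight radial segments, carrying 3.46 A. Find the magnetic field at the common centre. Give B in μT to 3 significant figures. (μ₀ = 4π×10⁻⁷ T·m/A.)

The radial connectors point toward the centre, so dl × r̂ = 0 and they contribute nothing.
Each semicircle gives μ₀I/(4R): inner arc 2.18×10⁻⁵ T, outer arc 6.43×10⁻⁶ T.
The two arcs carry current in opposite angular senses, so their fields oppose: B = |2.18×10⁻⁵ − 6.43×10⁻⁶| = 1.54×10⁻⁵ T.

B ≈ 15.4 μT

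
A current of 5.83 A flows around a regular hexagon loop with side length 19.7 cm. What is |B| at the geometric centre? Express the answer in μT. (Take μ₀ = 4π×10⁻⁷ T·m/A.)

Each side is a finite straight segment at perpendicular distance d = a/(2 tan(π/6)) = 0.1706 m from the centre, with end-angles ±π/6.
One side contributes B₁ = (μ₀I/4πd)·2 sin(π/6) = 3.42×10⁻⁶ T.
All 6 sides add in the same direction: B = 6 × 3.42×10⁻⁶ = 2.05×10⁻⁵ T.

B ≈ 20.5 μT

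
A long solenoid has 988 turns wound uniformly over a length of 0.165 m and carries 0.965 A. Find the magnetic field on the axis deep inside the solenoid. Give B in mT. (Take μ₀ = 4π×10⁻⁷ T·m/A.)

B ≈ 7.26 mT

Inside a long solenoid, B = μ₀nI with n = 5988 turns/m.
B = 4π×10⁻⁷ × 5988 × 0.965 = 7.26×10⁻³ T.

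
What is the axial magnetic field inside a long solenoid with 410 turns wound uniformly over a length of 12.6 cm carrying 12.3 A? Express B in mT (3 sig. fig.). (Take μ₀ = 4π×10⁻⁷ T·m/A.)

B ≈ 50.3 mT

Inside a long solenoid, B = μ₀nI with n = 3254 turns/m.
B = 4π×10⁻⁷ × 3254 × 12.3 = 5.03×10⁻² T.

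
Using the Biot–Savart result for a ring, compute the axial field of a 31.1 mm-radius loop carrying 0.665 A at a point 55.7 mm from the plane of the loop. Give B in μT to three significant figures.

B ≈ 1.56 μT

On the axis of a circular loop, B = μ₀IR² / [2(R²+z²)^(3/2)].
R² + z² = (0.0311)² + (0.0557)² = 0.00407 m², and (R²+z²)^(3/2) = 2.60×10⁻⁴ m³.
B = (4π×10⁻⁷ × 0.665 × 0.0009672) / (2 × 2.60×10⁻⁴) = 1.56×10⁻⁶ T.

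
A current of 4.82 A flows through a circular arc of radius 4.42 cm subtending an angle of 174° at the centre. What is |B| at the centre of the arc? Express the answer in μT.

The Biot–Savart field of a circular arc at its centre is B = μ₀Iφ/(4πR), with φ = 3.037 rad.
B = (4π×10⁻⁷ × 4.82 × 3.037) / (4π × 0.0442) = 3.31×10⁻⁵ T.

B ≈ 33.1 μT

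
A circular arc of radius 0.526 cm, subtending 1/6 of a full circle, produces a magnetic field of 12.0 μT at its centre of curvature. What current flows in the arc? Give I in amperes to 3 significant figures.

For a circular arc, B = μ₀Iφ/(4πR) with φ in radians; here φ = 1.047 rad.
So I = 4πRB/(μ₀φ) = 4π × 0.00526 × 1.20×10⁻⁵ / (4π×10⁻⁷ × 1.047) = 0.603 A.

I ≈ 0.603 A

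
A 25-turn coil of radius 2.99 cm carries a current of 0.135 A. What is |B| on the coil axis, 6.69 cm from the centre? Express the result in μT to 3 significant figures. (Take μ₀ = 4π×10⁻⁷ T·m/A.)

For an N-turn flat coil, B = Nμ₀IR²/[2(R²+z²)^(3/2)] with R = 0.0299 m, z = 0.0669 m.
B = 25 × 1.93×10⁻⁷ T = 4.82×10⁻⁶ T.

B ≈ 4.82 μT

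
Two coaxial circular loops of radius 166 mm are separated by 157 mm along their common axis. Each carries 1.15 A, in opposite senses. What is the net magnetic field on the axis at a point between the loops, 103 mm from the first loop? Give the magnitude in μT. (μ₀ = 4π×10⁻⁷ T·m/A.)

Each loop contributes B = μ₀IR²/[2(R²+z²)^(3/2)] on the axis, with z measured from that loop.
Loop 1 (z = 0.103 m): B₁ = 2.67×10⁻⁶ T. Loop 2 (z = 0.054 m): B₂ = 3.74×10⁻⁶ T.
The fields oppose: B = |B₁ − B₂| = 1.07×10⁻⁶ T.

B ≈ 1.07 μT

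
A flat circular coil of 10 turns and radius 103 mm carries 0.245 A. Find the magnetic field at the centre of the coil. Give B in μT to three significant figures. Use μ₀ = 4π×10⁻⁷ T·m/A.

For an N-turn flat coil, B = Nμ₀I/(2R) with R = 0.103 m.
B = 10 × 1.49×10⁻⁶ T = 1.49×10⁻⁵ T.

B ≈ 14.9 μT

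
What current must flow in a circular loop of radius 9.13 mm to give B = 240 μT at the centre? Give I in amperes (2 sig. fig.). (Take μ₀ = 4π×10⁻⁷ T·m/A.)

At the centre of a circular loop B = μ₀I/(2R), so I = 2RB/μ₀.
With R = 0.00913 m, I = 2 × 0.00913 × 2.40×10⁻⁴ / (4π×10⁻⁷) = 3.49 A.

I ≈ 3.5 A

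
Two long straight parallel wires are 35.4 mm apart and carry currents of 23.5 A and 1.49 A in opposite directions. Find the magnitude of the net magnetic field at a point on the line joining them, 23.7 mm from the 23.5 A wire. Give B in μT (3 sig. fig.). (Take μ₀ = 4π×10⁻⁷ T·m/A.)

B ≈ 224 μT

Each long wire gives B = μ₀I/(2πd). Distances are d₁ = 0.0237 m and d₂ = 0.0117 m.
B₁ = 1.98×10⁻⁴ T, B₂ = 2.55×10⁻⁵ T.
Between antiparallel currents both contributions point the same way, so they add. B = B₁ + B₂ = 1.98×10⁻⁴ + 2.55×10⁻⁵ = 2.24×10⁻⁴ T.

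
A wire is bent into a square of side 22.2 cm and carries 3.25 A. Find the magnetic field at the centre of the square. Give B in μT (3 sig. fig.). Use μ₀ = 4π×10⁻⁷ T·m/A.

B ≈ 16.6 μT

Each side is a finite straight segment at perpendicular distance d = a/(2 tan(π/4)) = 0.111 m from the centre, with end-angles ±π/4.
One side contributes B₁ = (μ₀I/4πd)·2 sin(π/4) = 4.14×10⁻⁶ T.
All 4 sides add in the same direction: B = 4 × 4.14×10⁻⁶ = 1.66×10⁻⁵ T.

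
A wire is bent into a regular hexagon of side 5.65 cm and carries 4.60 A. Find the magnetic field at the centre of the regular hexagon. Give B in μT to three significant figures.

Each side is a finite straight segment at perpendicular distance d = a/(2 tan(π/6)) = 0.04893 m from the centre, with end-angles ±π/6.
One side contributes B₁ = (μ₀I/4πd)·2 sin(π/6) = 9.40×10⁻⁶ T.
All 6 sides add in the same direction: B = 6 × 9.40×10⁻⁶ = 5.64×10⁻⁵ T.

B ≈ 56.4 μT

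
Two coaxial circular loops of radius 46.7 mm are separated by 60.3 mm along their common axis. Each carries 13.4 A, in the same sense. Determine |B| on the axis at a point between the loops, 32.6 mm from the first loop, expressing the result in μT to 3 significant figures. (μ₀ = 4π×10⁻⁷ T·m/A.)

B ≈ 214 μT

Each loop contributes B = μ₀IR²/[2(R²+z²)^(3/2)] on the axis, with z measured from that loop.
Loop 1 (z = 0.0326 m): B₁ = 9.94×10⁻⁵ T. Loop 2 (z = 0.0277 m): B₂ = 1.15×10⁻⁴ T.
The fields add: B = B₁ + B₂ = 2.14×10⁻⁴ T.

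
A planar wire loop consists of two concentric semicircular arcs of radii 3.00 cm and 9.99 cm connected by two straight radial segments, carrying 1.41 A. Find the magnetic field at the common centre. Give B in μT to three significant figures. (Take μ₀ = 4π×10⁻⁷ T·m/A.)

B ≈ 10.3 μT

The radial connectors point toward the centre, so dl × r̂ = 0 and they contribute nothing.
Each semicircle gives μ₀I/(4R): inner arc 1.48×10⁻⁵ T, outer arc 4.43×10⁻⁶ T.
The two arcs carry current in opposite angular senses, so their fields oppose: B = |1.48×10⁻⁵ − 4.43×10⁻⁶| = 1.03×10⁻⁵ T.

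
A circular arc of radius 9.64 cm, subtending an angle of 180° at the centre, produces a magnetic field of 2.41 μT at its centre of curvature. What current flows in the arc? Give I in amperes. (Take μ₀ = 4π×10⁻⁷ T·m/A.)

I ≈ 0.740 A

For a circular arc, B = μ₀Iφ/(4πR) with φ in radians; here φ = 3.142 rad.
So I = 4πRB/(μ₀φ) = 4π × 0.0964 × 2.41×10⁻⁶ / (4π×10⁻⁷ × 3.142) = 0.740 A.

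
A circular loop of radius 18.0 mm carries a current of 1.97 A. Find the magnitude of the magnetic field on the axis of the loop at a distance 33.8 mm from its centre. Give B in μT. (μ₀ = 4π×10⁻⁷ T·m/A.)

B ≈ 7.14 μT

On the axis of a circular loop, B = μ₀IR² / [2(R²+z²)^(3/2)].
R² + z² = (0.018)² + (0.0338)² = 0.001466 m², and (R²+z²)^(3/2) = 5.62×10⁻⁵ m³.
B = (4π×10⁻⁷ × 1.97 × 0.000324) / (2 × 5.62×10⁻⁵) = 7.14×10⁻⁶ T.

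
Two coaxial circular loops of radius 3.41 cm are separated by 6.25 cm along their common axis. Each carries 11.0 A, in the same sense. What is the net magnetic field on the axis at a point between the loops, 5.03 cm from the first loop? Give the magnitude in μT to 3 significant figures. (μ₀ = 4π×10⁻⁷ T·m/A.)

B ≈ 205 μT

Each loop contributes B = μ₀IR²/[2(R²+z²)^(3/2)] on the axis, with z measured from that loop.
Loop 1 (z = 0.0503 m): B₁ = 3.58×10⁻⁵ T. Loop 2 (z = 0.0122 m): B₂ = 1.69×10⁻⁴ T.
The fields add: B = B₁ + B₂ = 2.05×10⁻⁴ T.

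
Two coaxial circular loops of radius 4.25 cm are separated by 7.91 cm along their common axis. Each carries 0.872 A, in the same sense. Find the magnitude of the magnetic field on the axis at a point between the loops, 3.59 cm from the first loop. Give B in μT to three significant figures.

B ≈ 10.2 μT

Each loop contributes B = μ₀IR²/[2(R²+z²)^(3/2)] on the axis, with z measured from that loop.
Loop 1 (z = 0.0359 m): B₁ = 5.75×10⁻⁶ T. Loop 2 (z = 0.0432 m): B₂ = 4.45×10⁻⁶ T.
The fields add: B = B₁ + B₂ = 1.02×10⁻⁵ T.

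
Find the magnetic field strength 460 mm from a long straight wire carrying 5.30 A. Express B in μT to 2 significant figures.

B ≈ 2.3 μT

For an infinitely long straight wire, B = μ₀I/(2πd).
B = (4π×10⁻⁷ × 5.30) / (2π × 0.46) = 2.30×10⁻⁶ T.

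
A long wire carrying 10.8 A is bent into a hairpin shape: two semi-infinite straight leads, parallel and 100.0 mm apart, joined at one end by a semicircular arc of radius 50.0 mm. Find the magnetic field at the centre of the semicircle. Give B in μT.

The semicircular arc contributes B_arc = μ₀I·π/(4πR) = μ₀I/(4R) = 6.79×10⁻⁵ T.
Each semi-infinite lead is at perpendicular distance R = 0.05 m from the centre, with the perpendicular foot at its near end, so it contributes μ₀I/(4πR); both point the same way, together 4.32×10⁻⁵ T.
Arc and leads all point the same direction: B = 6.79×10⁻⁵ + 4.32×10⁻⁵ = 1.11×10⁻⁴ T.

B ≈ 111 μT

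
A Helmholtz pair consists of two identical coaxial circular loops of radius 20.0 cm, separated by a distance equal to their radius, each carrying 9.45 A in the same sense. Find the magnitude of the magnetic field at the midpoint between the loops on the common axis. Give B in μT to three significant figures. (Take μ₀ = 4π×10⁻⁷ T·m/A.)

Each loop contributes B = μ₀IR²/[2(R²+z²)^(3/2)] on the axis, with z measured from that loop.
Loop 1 (z = 0.1 m): B₁ = 2.12×10⁻⁵ T. Loop 2 (z = 0.1 m): B₂ = 2.12×10⁻⁵ T.
The fields add: B = B₁ + B₂ = 4.25×10⁻⁵ T.

B ≈ 42.5 μT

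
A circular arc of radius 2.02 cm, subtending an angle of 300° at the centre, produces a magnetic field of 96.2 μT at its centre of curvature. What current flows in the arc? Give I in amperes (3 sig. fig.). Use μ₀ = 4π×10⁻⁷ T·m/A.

I ≈ 3.71 A

For a circular arc, B = μ₀Iφ/(4πR) with φ in radians; here φ = 5.236 rad.
So I = 4πRB/(μ₀φ) = 4π × 0.0202 × 9.62×10⁻⁵ / (4π×10⁻⁷ × 5.236) = 3.71 A.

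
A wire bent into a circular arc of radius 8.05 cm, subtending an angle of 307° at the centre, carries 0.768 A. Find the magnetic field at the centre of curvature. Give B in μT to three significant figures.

B ≈ 5.11 μT

The Biot–Savart field of a circular arc at its centre is B = μ₀Iφ/(4πR), with φ = 5.358 rad.
B = (4π×10⁻⁷ × 0.768 × 5.358) / (4π × 0.0805) = 5.11×10⁻⁶ T.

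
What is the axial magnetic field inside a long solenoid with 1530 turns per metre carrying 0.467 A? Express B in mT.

B ≈ 0.898 mT

Inside a long solenoid, B = μ₀nI with n = 1530 turns/m.
B = 4π×10⁻⁷ × 1530 × 0.467 = 8.98×10⁻⁴ T.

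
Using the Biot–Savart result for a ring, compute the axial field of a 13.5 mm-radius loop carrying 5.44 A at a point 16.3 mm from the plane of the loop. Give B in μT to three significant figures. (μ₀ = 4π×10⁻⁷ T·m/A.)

B ≈ 65.7 μT

On the axis of a circular loop, B = μ₀IR² / [2(R²+z²)^(3/2)].
R² + z² = (0.0135)² + (0.0163)² = 0.0004479 m², and (R²+z²)^(3/2) = 9.48×10⁻⁶ m³.
B = (4π×10⁻⁷ × 5.44 × 0.0001822) / (2 × 9.48×10⁻⁶) = 6.57×10⁻⁵ T.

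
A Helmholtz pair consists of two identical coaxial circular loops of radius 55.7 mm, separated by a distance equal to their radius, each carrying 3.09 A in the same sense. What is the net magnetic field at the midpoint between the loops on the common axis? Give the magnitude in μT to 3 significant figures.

Each loop contributes B = μ₀IR²/[2(R²+z²)^(3/2)] on the axis, with z measured from that loop.
Loop 1 (z = 0.02785 m): B₁ = 2.49×10⁻⁵ T. Loop 2 (z = 0.02785 m): B₂ = 2.49×10⁻⁵ T.
The fields add: B = B₁ + B₂ = 4.99×10⁻⁵ T.

B ≈ 49.9 μT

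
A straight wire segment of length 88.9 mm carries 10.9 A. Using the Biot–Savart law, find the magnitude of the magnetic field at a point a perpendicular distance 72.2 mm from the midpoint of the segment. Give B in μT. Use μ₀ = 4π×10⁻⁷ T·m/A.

For a finite straight segment, B = (μ₀I/4πd)(sinθ₁ + sinθ₂), where θ₁, θ₂ are the angles from the perpendicular to each end.
The perpendicular from the point meets the wire at its midpoint, so each end is L/2 = 0.04445 m away along the wire.
sinθ₁ = 0.04445/√(0.04445²+0.0722²) = 0.5243; sinθ₂ = 0.04445/√(0.04445²+0.0722²) = 0.5243.
B = (4π×10⁻⁷ × 10.9) / (4π × 0.0722) × (0.5243 + 0.5243) = 1.58×10⁻⁵ T.

B ≈ 15.8 μT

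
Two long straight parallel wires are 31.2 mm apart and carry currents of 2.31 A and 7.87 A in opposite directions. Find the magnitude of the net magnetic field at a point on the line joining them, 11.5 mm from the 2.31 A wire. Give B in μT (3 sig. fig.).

Each long wire gives B = μ₀I/(2πd). Distances are d₁ = 0.0115 m and d₂ = 0.0197 m.
B₁ = 4.02×10⁻⁵ T, B₂ = 7.99×10⁻⁵ T.
Between antiparallel currents both contributions point the same way, so they add. B = B₁ + B₂ = 4.02×10⁻⁵ + 7.99×10⁻⁵ = 1.20×10⁻⁴ T.

B ≈ 120 μT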